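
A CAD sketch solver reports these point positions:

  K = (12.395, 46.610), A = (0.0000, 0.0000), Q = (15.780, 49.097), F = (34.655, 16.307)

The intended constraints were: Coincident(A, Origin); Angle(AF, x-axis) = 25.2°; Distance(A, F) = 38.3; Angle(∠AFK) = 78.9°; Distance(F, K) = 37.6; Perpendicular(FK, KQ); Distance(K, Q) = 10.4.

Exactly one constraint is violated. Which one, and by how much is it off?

Distance(K, Q) = 10.4 — off by 6.20.

A = (0.00, 0.00) ✓; AF at 25.20° ✓; |AF| = 38.30 ✓; ∠AFK = 78.90° ✓; |FK| = 37.60 ✓; ∠(FK, KQ) = 90.00° ✓; |KQ| = 4.200 ✗.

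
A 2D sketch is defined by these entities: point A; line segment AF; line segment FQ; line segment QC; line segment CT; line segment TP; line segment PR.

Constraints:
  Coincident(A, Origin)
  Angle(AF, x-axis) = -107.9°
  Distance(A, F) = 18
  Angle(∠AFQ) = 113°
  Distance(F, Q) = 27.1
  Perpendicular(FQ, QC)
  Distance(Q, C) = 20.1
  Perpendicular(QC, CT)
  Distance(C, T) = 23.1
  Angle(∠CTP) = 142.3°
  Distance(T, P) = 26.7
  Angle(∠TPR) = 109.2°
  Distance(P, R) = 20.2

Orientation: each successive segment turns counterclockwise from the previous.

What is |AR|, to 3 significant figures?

32.2

A is at the origin; AF runs at -107.9° with length 18.0, so F = (-5.53, -17.1). ∠AFQ = 113.0° gives FQ at -40.9° from the x-axis; with |FQ| = 27.1, Q = (15.0, -34.9). FQ is perpendicular to QC, so QC runs at 49.1°; with |QC| = 20.1, C = (28.1, -19.7). QC ⟂ CT, so CT runs at 139°; with |CT| = 23.1, T = (10.7, -4.56). ∠CTP = 142.3° gives TP at 177° from the x-axis; with |TP| = 26.7, P = (-16.0, -3.06). ∠TPR = 109.2° gives PR at -112° from the x-axis; with |PR| = 20.2, R = (-23.7, -21.7). Then |AR| = |R − A| = 32.2.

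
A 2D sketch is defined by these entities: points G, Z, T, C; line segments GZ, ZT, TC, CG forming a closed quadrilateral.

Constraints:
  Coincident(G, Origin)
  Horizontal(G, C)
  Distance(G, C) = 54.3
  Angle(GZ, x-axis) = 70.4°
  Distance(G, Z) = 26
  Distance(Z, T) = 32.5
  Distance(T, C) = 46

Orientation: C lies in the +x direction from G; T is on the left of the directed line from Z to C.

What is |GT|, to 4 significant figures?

55.45

G is at the origin; G and C share the same y with |GC| = 54.3 and C in +x, so C = (54.3, 0). GZ runs at 70.4° with |GZ| = 26.0, so Z = (8.722, 24.49). T is determined by |ZT| = 32.5 and |TC| = 46.0 together: it lies at the intersection of circle(Z, 32.5) and circle(C, 46.0). With |ZC| = 51.74, the foot of the radical line on ZC is 15.63 from Z and the perpendicular offset is √(32.5² − 15.63²) = 28.49. Taking the left-of-ZC solution: T = (35.98, 42.19).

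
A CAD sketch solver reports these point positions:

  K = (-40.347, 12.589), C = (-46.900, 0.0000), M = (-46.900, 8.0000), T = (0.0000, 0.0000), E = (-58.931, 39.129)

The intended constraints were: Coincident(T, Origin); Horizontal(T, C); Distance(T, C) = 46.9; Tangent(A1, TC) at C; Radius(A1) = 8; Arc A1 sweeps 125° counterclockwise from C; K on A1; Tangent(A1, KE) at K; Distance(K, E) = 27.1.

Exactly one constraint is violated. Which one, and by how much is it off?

Distance(K, E) = 27.1 — off by 5.30.

T = (0.00, 0.00) ✓; T.y = 0.00, C.y = 0.00 ✓; |TC| = 46.90 ✓; ∠(MC, CT) = 90.00° ✓; |MC| = 8.000 ✓; bearing(M→K) − bearing(M→C) = 125.0° ✓; |MK| = 8.000 ✓; ∠(MK, KE) = 90.00° ✓; |KE| = 32.40 ✗.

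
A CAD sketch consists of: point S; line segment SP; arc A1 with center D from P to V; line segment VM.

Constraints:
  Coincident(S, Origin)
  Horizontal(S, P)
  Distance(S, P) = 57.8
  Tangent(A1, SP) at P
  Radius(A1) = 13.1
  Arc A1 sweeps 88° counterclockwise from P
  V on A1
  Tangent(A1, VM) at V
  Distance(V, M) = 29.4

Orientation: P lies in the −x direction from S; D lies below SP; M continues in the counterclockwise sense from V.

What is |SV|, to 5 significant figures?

72.011

S is at the origin; S and P share the same y with |SP| = 57.8 and P on the −x side, so P = (-57.800, 0.0000). Tangency of A1 to SP means the radius DP is perpendicular to SP, so D = P + (0, -13.1) = (-57.800, -13.100). On A1, P sits at bearing 90° from D; an 88° counterclockwise sweep puts V at bearing 178°, so V = D + 13.1·(cos 178°, sin 178°) = (-70.892, -12.643). Then |SV| = |V − S| = 72.011.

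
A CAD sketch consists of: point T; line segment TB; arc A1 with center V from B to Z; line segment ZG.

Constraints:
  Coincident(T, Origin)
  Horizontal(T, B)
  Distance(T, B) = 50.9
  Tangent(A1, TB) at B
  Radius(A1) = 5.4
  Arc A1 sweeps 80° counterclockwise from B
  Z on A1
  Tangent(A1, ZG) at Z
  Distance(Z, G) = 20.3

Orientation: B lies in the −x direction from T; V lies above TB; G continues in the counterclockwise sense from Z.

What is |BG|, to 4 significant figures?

26.00

On A1, B sits at bearing -90° from V; an 80° counterclockwise sweep puts Z at bearing -10°, so Z = V + 5.4·(cos -10°, sin -10°) = (-45.58, 4.462). A1 meets ZG tangentially, so VZ is at right angles to ZG, so ZG runs along (−sin -10°, cos -10°); with |ZG| = 20.3, G = (-42.06, 24.45). Then |BG| = |G − B| = 26.00.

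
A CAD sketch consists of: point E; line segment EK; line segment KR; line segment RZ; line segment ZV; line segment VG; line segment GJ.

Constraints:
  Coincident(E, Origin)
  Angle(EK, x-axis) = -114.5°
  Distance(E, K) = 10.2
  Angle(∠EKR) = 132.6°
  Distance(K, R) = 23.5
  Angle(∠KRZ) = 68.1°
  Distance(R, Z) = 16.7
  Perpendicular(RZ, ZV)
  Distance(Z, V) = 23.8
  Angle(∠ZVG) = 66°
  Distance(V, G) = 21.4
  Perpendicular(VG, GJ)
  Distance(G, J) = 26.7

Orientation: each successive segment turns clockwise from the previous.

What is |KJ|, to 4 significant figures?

31.11

∠ZVG = 66.0° gives VG at -117.8° from the x-axis; with |VG| = 21.4, G = (-11.69, -20.43). The perpendicularity gives GJ at right angles to VG, so GJ runs at 152.2°; with |GJ| = 26.7, J = (-35.31, -7.974). Then |KJ| = |J − K| = 31.11.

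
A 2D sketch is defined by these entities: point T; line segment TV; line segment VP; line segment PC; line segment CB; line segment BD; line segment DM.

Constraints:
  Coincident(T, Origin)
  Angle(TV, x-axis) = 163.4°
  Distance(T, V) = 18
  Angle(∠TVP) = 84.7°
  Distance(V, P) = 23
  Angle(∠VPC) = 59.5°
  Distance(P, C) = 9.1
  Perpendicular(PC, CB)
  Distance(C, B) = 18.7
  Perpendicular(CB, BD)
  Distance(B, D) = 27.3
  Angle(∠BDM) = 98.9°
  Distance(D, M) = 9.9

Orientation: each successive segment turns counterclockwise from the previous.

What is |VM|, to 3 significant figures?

33.2

T is at the origin; TV runs at 163.4° with length 18.0, so V = (-17.2, 5.14). ∠TVP = 84.7° gives VP at -101° from the x-axis; with |VP| = 23.0, P = (-21.8, -17.4). ∠VPC = 59.5° gives PC at 19.2° from the x-axis; with |PC| = 9.1, C = (-13.2, -14.4). The perpendicularity gives CB at right angles to PC, so CB runs at 109°; with |CB| = 18.7, B = (-19.3, 3.24). CB is perpendicular to BD, so BD runs at -161°; with |BD| = 27.3, D = (-45.1, -5.74). ∠BDM = 98.9° gives DM at -79.7° from the x-axis; with |DM| = 9.9, M = (-43.3, -15.5). Then |VM| = |M − V| = 33.2.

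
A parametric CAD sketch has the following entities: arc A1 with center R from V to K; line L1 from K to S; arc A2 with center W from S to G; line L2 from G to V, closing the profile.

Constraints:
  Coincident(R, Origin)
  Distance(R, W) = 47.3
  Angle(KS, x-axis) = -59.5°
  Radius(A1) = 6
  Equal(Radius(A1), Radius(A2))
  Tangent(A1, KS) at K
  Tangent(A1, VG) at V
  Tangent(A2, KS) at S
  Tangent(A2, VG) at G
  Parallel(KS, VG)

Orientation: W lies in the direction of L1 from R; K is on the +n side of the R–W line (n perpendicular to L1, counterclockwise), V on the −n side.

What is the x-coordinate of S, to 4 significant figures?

29.18

The slot axis is L1's direction at -59.5°, so u = (cos -59.5°, sin -59.5°) = (0.5075, -0.8616) and n = (−sin -59.5°, cos -59.5°) = (0.8616, 0.5075). R is at the origin and W lies 47.3 along u from R, so W = 47.3·u = (24.01, -40.76). Tangency of A1 to both parallel lines with radius 6.0 puts K and V at R ± 6.0·n: K = (5.170, 3.045), V = (-5.170, -3.045). Equal radii place S and G the same way about W: S = W + 6.0·n = (29.18, -37.71), G = W − 6.0·n = (18.84, -43.80). So S.x = 29.18.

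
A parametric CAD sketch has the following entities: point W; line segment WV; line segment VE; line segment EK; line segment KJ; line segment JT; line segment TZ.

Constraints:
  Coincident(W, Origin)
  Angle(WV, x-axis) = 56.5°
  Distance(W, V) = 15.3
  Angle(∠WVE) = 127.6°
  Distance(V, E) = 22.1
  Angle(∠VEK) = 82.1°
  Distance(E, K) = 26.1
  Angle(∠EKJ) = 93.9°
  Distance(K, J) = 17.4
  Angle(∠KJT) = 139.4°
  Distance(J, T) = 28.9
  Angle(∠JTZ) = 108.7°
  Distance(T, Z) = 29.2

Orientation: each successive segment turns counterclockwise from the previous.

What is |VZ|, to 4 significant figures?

22.91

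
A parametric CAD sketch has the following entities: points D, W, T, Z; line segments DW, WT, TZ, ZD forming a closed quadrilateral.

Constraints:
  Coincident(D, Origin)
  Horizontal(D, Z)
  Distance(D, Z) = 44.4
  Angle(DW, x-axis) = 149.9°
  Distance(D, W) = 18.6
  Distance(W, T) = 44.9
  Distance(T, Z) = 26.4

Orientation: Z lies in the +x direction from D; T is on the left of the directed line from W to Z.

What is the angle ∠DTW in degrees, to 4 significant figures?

22.33°

D is at the origin; D and Z share the same y with |DZ| = 44.4 and Z in +x, so Z = (44.4, 0). DW runs at 149.9° with |DW| = 18.6, so W = (-16.09, 9.328). T is determined by |WT| = 44.9 and |TZ| = 26.4 together: it lies at the intersection of circle(W, 44.9) and circle(Z, 26.4). With |WZ| = 61.21, the foot of the radical line on WZ is 41.38 from W and the perpendicular offset is √(44.9² − 41.38²) = 17.43. Taking the left-of-WZ solution: T = (27.46, 20.25).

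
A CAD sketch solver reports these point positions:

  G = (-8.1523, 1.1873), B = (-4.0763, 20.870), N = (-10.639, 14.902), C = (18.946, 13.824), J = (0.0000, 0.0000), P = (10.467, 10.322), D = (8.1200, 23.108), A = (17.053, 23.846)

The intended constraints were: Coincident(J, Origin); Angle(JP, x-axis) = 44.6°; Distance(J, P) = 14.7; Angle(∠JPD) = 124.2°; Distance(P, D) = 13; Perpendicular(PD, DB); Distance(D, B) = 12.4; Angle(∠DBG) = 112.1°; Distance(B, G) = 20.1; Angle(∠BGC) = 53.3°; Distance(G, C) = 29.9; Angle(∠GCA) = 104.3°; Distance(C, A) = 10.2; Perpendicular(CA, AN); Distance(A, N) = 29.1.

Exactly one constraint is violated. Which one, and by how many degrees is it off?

Perpendicular(CA, AN) — off by 7.20°.

J = (0.00, 0.00) ✓; JP at 44.60° ✓; |JP| = 14.70 ✓; ∠JPD = 124.2° ✓; |PD| = 13.00 ✓; ∠(PD, DB) = 90.00° ✓; |DB| = 12.40 ✓; ∠DBG = 112.1° ✓; |BG| = 20.10 ✓; ∠BGC = 53.30° ✓; |GC| = 29.90 ✓; ∠GCA = 104.3° ✓; |CA| = 10.20 ✓; ∠(CA, AN) = 97.20° ✗; |AN| = 29.10 ✓.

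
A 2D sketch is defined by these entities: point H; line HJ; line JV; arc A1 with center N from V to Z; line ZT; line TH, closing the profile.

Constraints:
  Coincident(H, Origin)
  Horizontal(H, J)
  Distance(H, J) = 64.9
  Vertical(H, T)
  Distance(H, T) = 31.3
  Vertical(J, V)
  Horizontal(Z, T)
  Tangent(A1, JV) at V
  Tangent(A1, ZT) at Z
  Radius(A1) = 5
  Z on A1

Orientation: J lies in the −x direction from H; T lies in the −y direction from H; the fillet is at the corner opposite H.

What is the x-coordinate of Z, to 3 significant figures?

-59.9

H is at the origin; HJ is horizontal with |HJ| = 64.9 and J on the −x side, so J = (-64.9, 0.00). H and T share the same x with |HT| = 31.3 and T on the −y side, so T = (0.00, -31.3). The virtual corner opposite H is at (-64.9, -31.3). Since A1 is tangent to JV there, NV ⟂ JV and since A1 is tangent to ZT there, NZ ⟂ ZT, with radius 5.0, so the center N sits 5.0 in from both sides at N = (-59.9, -26.3). That places the tangent points at V = (-64.9, -26.3) on JV and Z = (-59.9, -31.3) on ZT. So Z.x = -59.9.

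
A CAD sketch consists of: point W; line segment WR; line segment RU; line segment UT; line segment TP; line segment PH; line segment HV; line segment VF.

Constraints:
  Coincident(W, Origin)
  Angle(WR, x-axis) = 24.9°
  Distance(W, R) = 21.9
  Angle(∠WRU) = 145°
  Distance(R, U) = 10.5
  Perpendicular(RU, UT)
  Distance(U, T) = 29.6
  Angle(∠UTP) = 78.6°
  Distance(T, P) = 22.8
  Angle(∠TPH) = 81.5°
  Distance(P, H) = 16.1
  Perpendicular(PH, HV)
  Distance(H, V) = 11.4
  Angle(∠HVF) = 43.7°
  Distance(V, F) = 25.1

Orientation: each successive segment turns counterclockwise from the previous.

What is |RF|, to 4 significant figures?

30.35

W is at the origin; WR runs at 24.9° with length 21.9, so R = (19.86, 9.221). ∠WRU = 145.0° gives RU at 59.90° from the x-axis; with |RU| = 10.5, U = (25.13, 18.30). RU ⟂ UT, so UT runs at 149.9°; with |UT| = 29.6, T = (-0.4784, 33.15). ∠UTP = 78.6° gives TP at -108.7° from the x-axis; with |TP| = 22.8, P = (-7.788, 11.55). ∠TPH = 81.5° gives PH at -10.20° from the x-axis; with |PH| = 16.1, H = (8.057, 8.702). The perpendicularity gives HV at right angles to PH, so HV runs at 79.80°; with |HV| = 11.4, V = (10.08, 19.92). ∠HVF = 43.7° gives VF at -143.9° from the x-axis; with |VF| = 25.1, F = (-10.20, 5.133). Then |RF| = |F − R| = 30.35.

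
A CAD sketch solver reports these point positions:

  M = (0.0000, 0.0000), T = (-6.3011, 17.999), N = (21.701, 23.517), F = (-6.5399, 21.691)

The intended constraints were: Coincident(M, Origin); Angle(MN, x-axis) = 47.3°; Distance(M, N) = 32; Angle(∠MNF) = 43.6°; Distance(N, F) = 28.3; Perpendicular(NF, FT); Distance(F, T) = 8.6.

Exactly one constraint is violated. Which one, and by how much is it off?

Distance(F, T) = 8.6 — off by 4.90.

M = (0.00, 0.00) ✓; MN at 47.30° ✓; |MN| = 32.00 ✓; ∠MNF = 43.60° ✓; |NF| = 28.30 ✓; ∠(NF, FT) = 90.00° ✓; |FT| = 3.700 ✗.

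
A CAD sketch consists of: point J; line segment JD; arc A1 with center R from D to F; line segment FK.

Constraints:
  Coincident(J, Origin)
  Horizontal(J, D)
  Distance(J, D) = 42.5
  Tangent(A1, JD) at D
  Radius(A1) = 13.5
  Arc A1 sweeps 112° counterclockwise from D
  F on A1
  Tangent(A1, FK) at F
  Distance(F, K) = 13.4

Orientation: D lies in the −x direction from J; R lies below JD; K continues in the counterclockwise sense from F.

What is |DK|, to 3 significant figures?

31.9

J is at the origin; J and D share the same y with |JD| = 42.5 and D on the −x side, so D = (-42.5, 0.00). The tangent condition forces RD to be normal to JD, so R = D + (0, -13.5) = (-42.5, -13.5). On A1, D sits at bearing 90° from R; a 112° counterclockwise sweep puts F at bearing 202°, so F = R + 13.5·(cos 202°, sin 202°) = (-55.0, -18.6). The tangent condition forces RF to be normal to FK, so FK runs along (−sin 202°, cos 202°); with |FK| = 13.4, K = (-50.0, -31.0). Then |DK| = |K − D| = 31.9.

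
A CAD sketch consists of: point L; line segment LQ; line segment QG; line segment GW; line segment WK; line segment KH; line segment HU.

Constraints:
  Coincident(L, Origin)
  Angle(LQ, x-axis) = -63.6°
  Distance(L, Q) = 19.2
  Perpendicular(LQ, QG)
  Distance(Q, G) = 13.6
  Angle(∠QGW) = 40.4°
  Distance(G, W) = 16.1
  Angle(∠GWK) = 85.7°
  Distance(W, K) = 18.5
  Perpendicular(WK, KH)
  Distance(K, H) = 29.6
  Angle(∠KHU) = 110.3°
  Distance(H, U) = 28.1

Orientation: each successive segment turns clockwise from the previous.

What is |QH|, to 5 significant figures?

26.230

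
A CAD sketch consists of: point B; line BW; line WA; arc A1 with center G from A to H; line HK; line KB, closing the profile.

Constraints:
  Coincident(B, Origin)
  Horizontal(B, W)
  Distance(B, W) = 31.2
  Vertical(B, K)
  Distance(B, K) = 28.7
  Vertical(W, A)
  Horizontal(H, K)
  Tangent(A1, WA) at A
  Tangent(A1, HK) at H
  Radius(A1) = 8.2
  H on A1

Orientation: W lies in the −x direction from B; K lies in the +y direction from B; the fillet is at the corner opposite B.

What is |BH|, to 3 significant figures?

36.8

B is at the origin; BW is horizontal with |BW| = 31.2 and W on the −x side, so W = (-31.2, 0.00). BK is vertical with |BK| = 28.7 and K on the +y side, so K = (0.00, 28.7). The virtual corner opposite B is at (-31.2, 28.7). The tangent condition forces GA to be normal to WA and the tangent condition forces GH to be normal to HK, with radius 8.2, so the center G sits 8.2 in from both sides at G = (-23.0, 20.5). That places the tangent points at A = (-31.2, 20.5) on WA and H = (-23.0, 28.7) on HK. Then |BH| = |H − B| = 36.8.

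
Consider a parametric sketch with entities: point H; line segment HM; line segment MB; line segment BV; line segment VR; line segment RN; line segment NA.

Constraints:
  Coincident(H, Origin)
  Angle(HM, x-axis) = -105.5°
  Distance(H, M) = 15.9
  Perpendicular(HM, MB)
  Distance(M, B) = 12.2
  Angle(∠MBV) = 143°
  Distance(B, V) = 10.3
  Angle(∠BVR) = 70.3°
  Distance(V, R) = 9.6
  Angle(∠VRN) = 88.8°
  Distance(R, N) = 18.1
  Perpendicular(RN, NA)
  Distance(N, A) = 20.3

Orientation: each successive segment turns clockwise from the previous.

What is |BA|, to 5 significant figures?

16.589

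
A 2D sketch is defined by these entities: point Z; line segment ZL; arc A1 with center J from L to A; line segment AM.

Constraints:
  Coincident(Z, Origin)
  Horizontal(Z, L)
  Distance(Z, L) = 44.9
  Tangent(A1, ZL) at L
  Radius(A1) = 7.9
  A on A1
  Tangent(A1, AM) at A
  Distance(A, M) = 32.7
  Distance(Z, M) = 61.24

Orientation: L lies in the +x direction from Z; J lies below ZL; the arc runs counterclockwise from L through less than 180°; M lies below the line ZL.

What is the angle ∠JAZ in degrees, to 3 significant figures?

152°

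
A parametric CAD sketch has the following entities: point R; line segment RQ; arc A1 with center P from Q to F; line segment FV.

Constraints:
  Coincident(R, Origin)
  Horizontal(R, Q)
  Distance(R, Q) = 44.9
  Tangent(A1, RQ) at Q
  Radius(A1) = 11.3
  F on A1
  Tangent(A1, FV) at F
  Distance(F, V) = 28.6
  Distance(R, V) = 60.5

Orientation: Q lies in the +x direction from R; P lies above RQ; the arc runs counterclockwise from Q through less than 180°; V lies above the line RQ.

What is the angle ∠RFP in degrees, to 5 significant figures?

8.0381°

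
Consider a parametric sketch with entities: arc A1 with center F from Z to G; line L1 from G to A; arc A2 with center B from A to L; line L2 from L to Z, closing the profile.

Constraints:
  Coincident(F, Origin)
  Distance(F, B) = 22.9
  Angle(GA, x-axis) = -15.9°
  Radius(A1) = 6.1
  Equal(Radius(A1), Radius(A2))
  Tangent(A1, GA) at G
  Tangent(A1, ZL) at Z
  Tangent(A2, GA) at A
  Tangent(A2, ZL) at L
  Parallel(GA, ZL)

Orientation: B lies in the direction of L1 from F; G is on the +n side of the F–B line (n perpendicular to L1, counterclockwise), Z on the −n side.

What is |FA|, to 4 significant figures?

23.70

The slot axis is L1's direction at -15.9°, so u = (cos -15.9°, sin -15.9°) = (0.9617, -0.2740) and n = (−sin -15.9°, cos -15.9°) = (0.2740, 0.9617). F is at the origin and B lies 22.9 along u from F, so B = 22.9·u = (22.02, -6.274). Tangency of A1 to both parallel lines with radius 6.1 puts G and Z at F ± 6.1·n: G = (1.671, 5.867), Z = (-1.671, -5.867). Equal radii place A and L the same way about B: A = B + 6.1·n = (23.70, -0.4070), L = B − 6.1·n = (20.35, -12.14). Then |FA| = |A − F| = 23.70.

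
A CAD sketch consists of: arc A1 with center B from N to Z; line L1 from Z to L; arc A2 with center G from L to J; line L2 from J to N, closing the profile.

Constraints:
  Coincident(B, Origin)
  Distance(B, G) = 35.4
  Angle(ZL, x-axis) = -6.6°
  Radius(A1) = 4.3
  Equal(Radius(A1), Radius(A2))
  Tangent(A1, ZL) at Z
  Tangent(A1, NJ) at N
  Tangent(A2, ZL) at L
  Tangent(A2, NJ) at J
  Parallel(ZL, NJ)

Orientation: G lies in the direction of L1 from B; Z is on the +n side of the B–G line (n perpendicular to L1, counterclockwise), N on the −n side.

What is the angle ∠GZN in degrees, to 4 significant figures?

83.07°

B is at the origin and G lies 35.4 along u from B, so G = 35.4·u = (35.17, -4.069). Tangency of A1 to both parallel lines with radius 4.3 puts Z and N at B ± 4.3·n: Z = (0.4942, 4.272), N = (-0.4942, -4.272). Then cos ∠GZN = ZG·ZN / (|ZG||ZN|), giving 83.07°.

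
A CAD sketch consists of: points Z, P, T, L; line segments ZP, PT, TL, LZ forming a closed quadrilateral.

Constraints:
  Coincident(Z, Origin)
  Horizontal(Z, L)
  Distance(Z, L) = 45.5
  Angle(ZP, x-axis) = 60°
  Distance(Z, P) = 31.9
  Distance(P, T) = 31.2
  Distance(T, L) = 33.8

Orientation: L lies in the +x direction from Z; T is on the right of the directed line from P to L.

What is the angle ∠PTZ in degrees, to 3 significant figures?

82.0°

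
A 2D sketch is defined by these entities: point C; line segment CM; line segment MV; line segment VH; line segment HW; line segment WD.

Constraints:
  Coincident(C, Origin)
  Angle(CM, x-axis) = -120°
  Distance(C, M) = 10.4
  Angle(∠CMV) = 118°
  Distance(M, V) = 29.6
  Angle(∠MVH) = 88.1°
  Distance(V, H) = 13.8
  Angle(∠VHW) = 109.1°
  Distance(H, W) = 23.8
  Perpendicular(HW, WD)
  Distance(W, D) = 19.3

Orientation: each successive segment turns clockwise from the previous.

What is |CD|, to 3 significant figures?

8.79

∠VHW = 109.1° gives HW at 15.2° from the x-axis; with |HW| = 23.8, W = (-10.9, 12.0). HW is perpendicular to WD, so WD runs at -74.8°; with |WD| = 19.3, D = (-5.82, -6.59). Then |CD| = |D − C| = 8.79.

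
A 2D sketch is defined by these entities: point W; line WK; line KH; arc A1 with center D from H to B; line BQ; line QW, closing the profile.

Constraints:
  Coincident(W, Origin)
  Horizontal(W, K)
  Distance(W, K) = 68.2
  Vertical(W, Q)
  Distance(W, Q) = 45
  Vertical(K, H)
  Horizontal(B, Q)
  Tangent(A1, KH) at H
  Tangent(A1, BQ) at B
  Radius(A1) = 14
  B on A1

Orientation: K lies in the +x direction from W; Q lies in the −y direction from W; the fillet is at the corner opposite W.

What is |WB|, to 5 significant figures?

70.446

W is at the origin; WK is horizontal with |WK| = 68.2 and K on the +x side, so K = (68.200, 0.0000). W and Q share the same x with |WQ| = 45.0 and Q on the −y side, so Q = (0.0000, -45.000). The virtual corner opposite W is at (68.200, -45.000). Tangency of A1 to KH means the radius DH is perpendicular to KH and since A1 is tangent to BQ there, DB ⟂ BQ, with radius 14.0, so the center D sits 14.0 in from both sides at D = (54.200, -31.000). That places the tangent points at H = (68.200, -31.000) on KH and B = (54.200, -45.000) on BQ. Then |WB| = |B − W| = 70.446.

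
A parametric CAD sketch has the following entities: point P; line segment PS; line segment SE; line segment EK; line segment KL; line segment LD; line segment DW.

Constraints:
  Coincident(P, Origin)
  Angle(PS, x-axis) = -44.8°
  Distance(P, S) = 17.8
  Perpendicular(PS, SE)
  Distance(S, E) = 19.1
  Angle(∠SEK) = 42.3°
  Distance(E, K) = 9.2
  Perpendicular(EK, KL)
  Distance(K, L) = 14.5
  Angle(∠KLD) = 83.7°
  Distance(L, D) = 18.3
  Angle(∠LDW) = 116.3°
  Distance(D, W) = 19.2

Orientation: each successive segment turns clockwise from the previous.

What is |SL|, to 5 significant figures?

5.1945

∠SEK = 42.3° gives EK at 87.500° from the x-axis; with |EK| = 9.2, K = (-0.42686, -16.904). EK is perpendicular to KL, so KL runs at -2.5000°; with |KL| = 14.5, L = (14.059, -17.537). Then |SL| = |L − S| = 5.1945.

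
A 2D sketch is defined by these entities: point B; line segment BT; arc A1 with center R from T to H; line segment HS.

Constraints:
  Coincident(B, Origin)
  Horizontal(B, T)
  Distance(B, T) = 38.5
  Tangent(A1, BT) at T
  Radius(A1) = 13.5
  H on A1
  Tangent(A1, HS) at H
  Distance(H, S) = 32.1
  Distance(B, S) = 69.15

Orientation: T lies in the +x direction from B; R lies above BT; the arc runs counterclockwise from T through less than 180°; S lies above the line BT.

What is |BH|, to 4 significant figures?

53.73

Checks: B.y = 0.00, T.y = 0.00 ✓; |RH| = 13.50 ✓; ∠(RH, HS) = 90.00° ✓; |HS| = 32.10 ✓; |BS| = 69.15 ✓.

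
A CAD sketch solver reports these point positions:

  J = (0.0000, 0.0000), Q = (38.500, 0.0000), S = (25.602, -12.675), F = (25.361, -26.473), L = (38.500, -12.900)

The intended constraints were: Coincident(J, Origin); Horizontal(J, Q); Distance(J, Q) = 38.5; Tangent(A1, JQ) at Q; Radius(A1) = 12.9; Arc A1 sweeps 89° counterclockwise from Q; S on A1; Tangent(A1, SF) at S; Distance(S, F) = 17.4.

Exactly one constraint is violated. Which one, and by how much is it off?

Distance(S, F) = 17.4 — off by 3.60.

J = (0.00, 0.00) ✓; J.y = 0.00, Q.y = 0.00 ✓; |JQ| = 38.50 ✓; ∠(LQ, QJ) = 90.00° ✓; |LQ| = 12.90 ✓; bearing(L→S) − bearing(L→Q) = 89.00° ✓; |LS| = 12.90 ✓; ∠(LS, SF) = 90.00° ✓; |SF| = 13.80 ✗.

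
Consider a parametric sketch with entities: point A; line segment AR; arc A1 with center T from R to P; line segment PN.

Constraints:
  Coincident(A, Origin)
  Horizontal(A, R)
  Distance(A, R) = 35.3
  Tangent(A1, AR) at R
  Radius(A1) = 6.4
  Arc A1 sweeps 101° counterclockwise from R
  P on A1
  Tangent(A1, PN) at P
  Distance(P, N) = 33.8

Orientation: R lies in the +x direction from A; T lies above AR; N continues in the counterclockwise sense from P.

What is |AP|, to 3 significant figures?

42.3

A is at the origin; AR is horizontal with |AR| = 35.3 and R on the +x side, so R = (35.3, 0.00). Tangency of A1 to AR means the radius TR is perpendicular to AR, so T = R + (0, 6.4) = (35.3, 6.40). On A1, R sits at bearing -90° from T; a 101° counterclockwise sweep puts P at bearing 11°, so P = T + 6.4·(cos 11°, sin 11°) = (41.6, 7.62). Then |AP| = |P − A| = 42.3.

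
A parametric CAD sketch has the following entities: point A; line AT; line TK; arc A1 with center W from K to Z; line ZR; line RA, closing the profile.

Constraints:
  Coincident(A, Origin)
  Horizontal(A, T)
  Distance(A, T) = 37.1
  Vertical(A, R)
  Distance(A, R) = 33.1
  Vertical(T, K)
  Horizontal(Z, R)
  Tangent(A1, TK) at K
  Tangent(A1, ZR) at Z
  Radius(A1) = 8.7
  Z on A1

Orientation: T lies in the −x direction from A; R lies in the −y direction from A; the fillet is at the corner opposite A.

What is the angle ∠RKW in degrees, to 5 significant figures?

13.197°

The virtual corner opposite A is at (-37.100, -33.100). Since A1 is tangent to TK there, WK ⟂ TK and since A1 is tangent to ZR there, WZ ⟂ ZR, with radius 8.7, so the center W sits 8.7 in from both sides at W = (-28.400, -24.400). That places the tangent points at K = (-37.100, -24.400) on TK and Z = (-28.400, -33.100) on ZR. Then cos ∠RKW = KR·KW / (|KR||KW|), giving 13.197°.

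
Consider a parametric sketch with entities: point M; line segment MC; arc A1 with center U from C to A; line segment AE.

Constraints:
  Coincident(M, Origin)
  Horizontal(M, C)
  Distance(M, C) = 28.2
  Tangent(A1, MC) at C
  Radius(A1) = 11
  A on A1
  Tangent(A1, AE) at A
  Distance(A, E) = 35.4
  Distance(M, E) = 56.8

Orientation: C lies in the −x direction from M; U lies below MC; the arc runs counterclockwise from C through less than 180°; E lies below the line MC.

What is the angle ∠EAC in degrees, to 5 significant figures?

128.04°

Checks: ∠(UC, CM) = 90.00° ✓; |UC| = 11.00 ✓; |UA| = 11.00 ✓; ∠(UA, AE) = 90.00° ✓; |AE| = 35.40 ✓; |ME| = 56.80 ✓.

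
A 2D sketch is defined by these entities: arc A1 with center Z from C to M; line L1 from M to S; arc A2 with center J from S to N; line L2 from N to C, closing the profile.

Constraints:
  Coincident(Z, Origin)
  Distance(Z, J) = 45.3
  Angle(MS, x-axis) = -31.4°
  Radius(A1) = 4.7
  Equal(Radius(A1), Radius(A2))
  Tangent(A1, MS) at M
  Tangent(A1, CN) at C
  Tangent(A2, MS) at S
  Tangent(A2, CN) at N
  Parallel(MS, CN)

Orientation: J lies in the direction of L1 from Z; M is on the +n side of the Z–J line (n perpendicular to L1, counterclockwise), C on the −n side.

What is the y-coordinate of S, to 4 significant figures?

-19.59

The slot axis is L1's direction at -31.4°, so u = (cos -31.4°, sin -31.4°) = (0.8536, -0.5210) and n = (−sin -31.4°, cos -31.4°) = (0.5210, 0.8536). Z is at the origin and J lies 45.3 along u from Z, so J = 45.3·u = (38.67, -23.60). Tangency of A1 to both parallel lines with radius 4.7 puts M and C at Z ± 4.7·n: M = (2.449, 4.012), C = (-2.449, -4.012). Equal radii place S and N the same way about J: S = J + 4.7·n = (41.11, -19.59), N = J − 4.7·n = (36.22, -27.61). So S.y = -19.59.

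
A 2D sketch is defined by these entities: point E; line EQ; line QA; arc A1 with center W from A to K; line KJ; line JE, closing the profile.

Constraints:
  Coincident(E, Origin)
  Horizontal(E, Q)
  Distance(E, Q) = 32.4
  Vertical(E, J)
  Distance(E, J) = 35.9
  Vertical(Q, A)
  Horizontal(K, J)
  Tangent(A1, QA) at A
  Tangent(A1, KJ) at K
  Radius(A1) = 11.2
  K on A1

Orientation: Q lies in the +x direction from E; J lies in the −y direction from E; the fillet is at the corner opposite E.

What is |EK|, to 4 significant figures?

41.69

E is at the origin; E and Q share the same y with |EQ| = 32.4 and Q on the +x side, so Q = (32.40, 0.000). EJ is vertical with |EJ| = 35.9 and J on the −y side, so J = (0.000, -35.90). The virtual corner opposite E is at (32.40, -35.90). Since A1 is tangent to QA there, WA ⟂ QA and tangency of A1 to KJ means the radius WK is perpendicular to KJ, with radius 11.2, so the center W sits 11.2 in from both sides at W = (21.20, -24.70). That places the tangent points at A = (32.40, -24.70) on QA and K = (21.20, -35.90) on KJ. Then |EK| = |K − E| = 41.69.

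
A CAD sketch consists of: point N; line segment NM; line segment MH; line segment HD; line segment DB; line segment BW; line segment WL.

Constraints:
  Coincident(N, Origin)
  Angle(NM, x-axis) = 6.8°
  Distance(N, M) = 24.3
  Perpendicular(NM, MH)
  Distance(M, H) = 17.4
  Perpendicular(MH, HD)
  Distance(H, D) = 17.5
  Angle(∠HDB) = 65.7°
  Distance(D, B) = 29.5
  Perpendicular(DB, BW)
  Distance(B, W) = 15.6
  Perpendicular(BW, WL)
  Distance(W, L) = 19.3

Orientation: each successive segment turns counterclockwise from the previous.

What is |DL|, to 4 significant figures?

18.64

N is at the origin; NM runs at 6.8° with length 24.3, so M = (24.13, 2.877). The perpendicularity gives MH at right angles to NM, so MH runs at 96.80°; with |MH| = 17.4, H = (22.07, 20.15). MH is perpendicular to HD, so HD runs at -173.2°; with |HD| = 17.5, D = (4.692, 18.08). ∠HDB = 65.7° gives DB at -58.90° from the x-axis; with |DB| = 29.5, B = (19.93, -7.177). The perpendicularity gives BW at right angles to DB, so BW runs at 31.10°; with |BW| = 15.6, W = (33.29, 0.8808). BW is perpendicular to WL, so WL runs at 121.1°; with |WL| = 19.3, L = (23.32, 17.41). Then |DL| = |L − D| = 18.64.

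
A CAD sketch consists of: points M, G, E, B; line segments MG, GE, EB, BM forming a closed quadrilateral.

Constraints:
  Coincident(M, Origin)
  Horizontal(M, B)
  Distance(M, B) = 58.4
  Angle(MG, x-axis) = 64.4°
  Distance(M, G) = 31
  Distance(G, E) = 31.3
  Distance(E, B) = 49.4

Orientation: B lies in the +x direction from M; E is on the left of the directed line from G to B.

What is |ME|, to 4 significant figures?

60.15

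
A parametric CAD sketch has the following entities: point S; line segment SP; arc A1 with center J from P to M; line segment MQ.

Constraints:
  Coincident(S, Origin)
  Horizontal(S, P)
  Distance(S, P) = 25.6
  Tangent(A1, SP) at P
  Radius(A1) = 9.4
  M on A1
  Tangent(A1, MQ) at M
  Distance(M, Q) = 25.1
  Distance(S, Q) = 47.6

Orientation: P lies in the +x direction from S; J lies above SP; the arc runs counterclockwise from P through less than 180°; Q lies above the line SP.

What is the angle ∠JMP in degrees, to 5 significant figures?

41.328°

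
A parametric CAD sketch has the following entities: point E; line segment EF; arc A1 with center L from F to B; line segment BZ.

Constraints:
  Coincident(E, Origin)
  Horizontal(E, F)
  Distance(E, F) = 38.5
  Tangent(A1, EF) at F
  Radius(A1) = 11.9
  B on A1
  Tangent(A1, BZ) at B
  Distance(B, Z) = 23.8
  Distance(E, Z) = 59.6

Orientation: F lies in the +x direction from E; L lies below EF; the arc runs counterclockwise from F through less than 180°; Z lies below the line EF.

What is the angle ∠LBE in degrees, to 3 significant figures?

102°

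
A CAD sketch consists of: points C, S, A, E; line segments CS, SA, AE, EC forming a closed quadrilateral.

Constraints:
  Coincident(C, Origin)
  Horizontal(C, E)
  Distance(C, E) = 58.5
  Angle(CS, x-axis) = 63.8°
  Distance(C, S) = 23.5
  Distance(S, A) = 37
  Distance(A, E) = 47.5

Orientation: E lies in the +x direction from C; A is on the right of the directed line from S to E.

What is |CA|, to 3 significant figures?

20.9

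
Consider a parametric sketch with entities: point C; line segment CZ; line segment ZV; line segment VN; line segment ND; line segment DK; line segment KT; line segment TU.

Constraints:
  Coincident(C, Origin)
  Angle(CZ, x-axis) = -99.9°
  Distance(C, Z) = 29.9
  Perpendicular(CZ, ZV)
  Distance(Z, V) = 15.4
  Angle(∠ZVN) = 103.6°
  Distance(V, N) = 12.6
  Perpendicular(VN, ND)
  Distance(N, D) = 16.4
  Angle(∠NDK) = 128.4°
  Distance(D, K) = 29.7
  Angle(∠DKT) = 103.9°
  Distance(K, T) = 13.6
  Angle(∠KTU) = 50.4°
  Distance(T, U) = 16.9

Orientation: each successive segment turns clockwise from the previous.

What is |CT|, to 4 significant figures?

47.10

∠NDK = 128.4° gives DK at -47.90° from the x-axis; with |DK| = 29.7, K = (15.15, -35.21). ∠DKT = 103.9° gives KT at -124.0° from the x-axis; with |KT| = 13.6, T = (7.548, -46.49). Then |CT| = |T − C| = 47.10.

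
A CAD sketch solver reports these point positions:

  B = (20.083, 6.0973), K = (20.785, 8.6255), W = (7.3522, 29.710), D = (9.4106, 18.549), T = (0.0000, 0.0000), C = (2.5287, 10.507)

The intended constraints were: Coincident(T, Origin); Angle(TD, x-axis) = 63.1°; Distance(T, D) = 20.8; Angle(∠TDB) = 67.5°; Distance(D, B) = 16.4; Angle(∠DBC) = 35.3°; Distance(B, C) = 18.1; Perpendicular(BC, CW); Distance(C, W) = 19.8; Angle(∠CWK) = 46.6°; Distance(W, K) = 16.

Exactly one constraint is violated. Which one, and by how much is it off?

Distance(W, K) = 16 — off by 9.00.

T = (0.00, 0.00) ✓; TD at 63.10° ✓; |TD| = 20.80 ✓; ∠TDB = 67.50° ✓; |DB| = 16.40 ✓; ∠DBC = 35.30° ✓; |BC| = 18.10 ✓; ∠(BC, CW) = 90.00° ✓; |CW| = 19.80 ✓; ∠CWK = 46.60° ✓; |WK| = 25.00 ✗.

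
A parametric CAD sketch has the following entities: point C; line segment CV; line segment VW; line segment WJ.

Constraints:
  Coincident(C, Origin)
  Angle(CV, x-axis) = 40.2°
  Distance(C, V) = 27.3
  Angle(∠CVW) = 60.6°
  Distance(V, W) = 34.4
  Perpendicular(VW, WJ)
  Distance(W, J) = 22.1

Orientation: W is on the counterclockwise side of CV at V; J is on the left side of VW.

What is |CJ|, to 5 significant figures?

21.066

C is at the origin; CV runs at 40.2° with length 27.3, so V = 27.3·(cos 40.2°, sin 40.2°) = (20.852, 17.621). ∠CVW = 60.6°, so VW runs at 40.2° + (180° − 60.6°) = 159.60° from the x-axis; with |VW| = 34.4, W = V + 34.4·(cos 159.60°, sin 159.60°) = (-11.391, 29.612). VW ⟂ WJ; with |WJ| = 22.1 on the left of VW, J = W + 22.1·(-0.34857, -0.93728) = (-19.094, 8.8979). Then |CJ| = |J − C| = 21.066.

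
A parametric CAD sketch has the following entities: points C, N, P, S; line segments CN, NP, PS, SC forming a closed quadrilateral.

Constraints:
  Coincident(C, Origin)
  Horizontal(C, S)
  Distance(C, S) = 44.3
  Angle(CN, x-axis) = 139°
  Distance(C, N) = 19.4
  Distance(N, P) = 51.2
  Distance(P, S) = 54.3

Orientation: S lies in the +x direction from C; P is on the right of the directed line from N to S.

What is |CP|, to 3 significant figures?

35.4

C is at the origin; C and S share the same y with |CS| = 44.3 and S in +x, so S = (44.3, 0). CN runs at 139.0° with |CN| = 19.4, so N = (-14.6, 12.7). P is determined by |NP| = 51.2 and |PS| = 54.3 together: it lies at the intersection of circle(N, 51.2) and circle(S, 54.3). With |NS| = 60.3, the foot of the radical line on NS is 27.4 from N and the perpendicular offset is √(51.2² − 27.4²) = 43.2. Taking the right-of-NS solution: P = (3.05, -35.3).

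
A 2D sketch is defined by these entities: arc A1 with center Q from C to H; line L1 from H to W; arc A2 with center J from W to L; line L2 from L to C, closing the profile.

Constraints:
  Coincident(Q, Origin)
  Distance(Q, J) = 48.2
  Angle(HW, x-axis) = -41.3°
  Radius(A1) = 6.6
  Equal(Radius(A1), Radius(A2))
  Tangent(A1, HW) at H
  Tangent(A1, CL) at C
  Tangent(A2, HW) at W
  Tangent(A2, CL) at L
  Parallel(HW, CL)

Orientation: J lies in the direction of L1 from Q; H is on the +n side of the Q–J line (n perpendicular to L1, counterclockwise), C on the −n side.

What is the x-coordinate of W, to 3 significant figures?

40.6

The slot axis is L1's direction at -41.3°, so u = (cos -41.3°, sin -41.3°) = (0.751, -0.660) and n = (−sin -41.3°, cos -41.3°) = (0.660, 0.751). Q is at the origin and J lies 48.2 along u from Q, so J = 48.2·u = (36.2, -31.8). Tangency of A1 to both parallel lines with radius 6.6 puts H and C at Q ± 6.6·n: H = (4.36, 4.96), C = (-4.36, -4.96). Equal radii place W and L the same way about J: W = J + 6.6·n = (40.6, -26.9), L = J − 6.6·n = (31.9, -36.8). So W.x = 40.6.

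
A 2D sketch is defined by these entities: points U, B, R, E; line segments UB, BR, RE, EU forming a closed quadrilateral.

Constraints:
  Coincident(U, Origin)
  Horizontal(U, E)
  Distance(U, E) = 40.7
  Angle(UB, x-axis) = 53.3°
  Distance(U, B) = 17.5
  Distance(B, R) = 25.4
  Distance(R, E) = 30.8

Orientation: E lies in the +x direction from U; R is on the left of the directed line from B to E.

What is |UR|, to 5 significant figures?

42.462

U is at the origin; U and E share the same y with |UE| = 40.7 and E in +x, so E = (40.7, 0). UB runs at 53.3° with |UB| = 17.5, so B = (10.458, 14.031). R is determined by |BR| = 25.4 and |RE| = 30.8 together: it lies at the intersection of circle(B, 25.4) and circle(E, 30.8). With |BE| = 33.338, the foot of the radical line on BE is 12.117 from B and the perpendicular offset is √(25.4² − 12.117²) = 22.323. Taking the left-of-BE solution: R = (30.846, 29.181).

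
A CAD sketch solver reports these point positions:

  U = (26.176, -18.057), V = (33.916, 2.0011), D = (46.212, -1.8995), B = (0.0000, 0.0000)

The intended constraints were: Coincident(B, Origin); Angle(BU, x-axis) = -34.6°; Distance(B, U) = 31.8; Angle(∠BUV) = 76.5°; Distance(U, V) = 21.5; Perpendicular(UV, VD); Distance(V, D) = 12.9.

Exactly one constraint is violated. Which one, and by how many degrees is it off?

Perpendicular(UV, VD) — off by 3.50°.

B = (0.00, 0.00) ✓; BU at -34.60° ✓; |BU| = 31.80 ✓; ∠BUV = 76.50° ✓; |UV| = 21.50 ✓; ∠(UV, VD) = 86.50° ✗; |VD| = 12.90 ✓.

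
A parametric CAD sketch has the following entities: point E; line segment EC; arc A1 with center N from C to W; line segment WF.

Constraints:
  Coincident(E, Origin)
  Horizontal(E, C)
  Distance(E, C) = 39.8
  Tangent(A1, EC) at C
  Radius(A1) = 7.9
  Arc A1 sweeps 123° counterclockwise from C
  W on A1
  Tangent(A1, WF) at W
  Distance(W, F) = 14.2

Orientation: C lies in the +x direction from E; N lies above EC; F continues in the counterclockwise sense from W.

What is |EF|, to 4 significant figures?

45.59

E is at the origin; EC is horizontal with |EC| = 39.8 and C on the +x side, so C = (39.80, 0.000). The tangent condition forces NC to be normal to EC, so N = C + (0, 7.9) = (39.80, 7.900). On A1, C sits at bearing -90° from N; a 123° counterclockwise sweep puts W at bearing 33°, so W = N + 7.9·(cos 33°, sin 33°) = (46.43, 12.20). Since A1 is tangent to WF there, NW ⟂ WF, so WF runs along (−sin 33°, cos 33°); with |WF| = 14.2, F = (38.69, 24.11). Then |EF| = |F − E| = 45.59.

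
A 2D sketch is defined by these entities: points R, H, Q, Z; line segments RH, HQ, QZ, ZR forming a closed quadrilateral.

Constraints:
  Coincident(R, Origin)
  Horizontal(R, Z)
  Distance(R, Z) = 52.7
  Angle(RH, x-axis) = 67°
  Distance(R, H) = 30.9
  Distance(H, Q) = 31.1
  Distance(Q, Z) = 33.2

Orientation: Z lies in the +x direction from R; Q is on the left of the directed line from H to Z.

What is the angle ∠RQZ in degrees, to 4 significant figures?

70.55°

Checks: |HQ| = 31.10 ✓; |QZ| = 33.20 ✓.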